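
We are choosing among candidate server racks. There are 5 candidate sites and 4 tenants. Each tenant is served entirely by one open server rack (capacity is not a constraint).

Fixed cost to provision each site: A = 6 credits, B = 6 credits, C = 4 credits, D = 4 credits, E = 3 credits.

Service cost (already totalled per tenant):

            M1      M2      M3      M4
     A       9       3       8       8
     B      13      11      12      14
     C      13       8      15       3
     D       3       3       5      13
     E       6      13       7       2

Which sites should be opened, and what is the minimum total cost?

Open D and E; minimum total cost 20.

For any fixed open set, each tenant goes to its cheapest open site; total = fixed + service.
{D, E}: M1→D 3, M2→D 3, M3→D 5, M4→E 2. Service 13; fixed 7; total 20.
{C, D}: service 14 + fixed 8 = 22
{C, D, E}: service 13 + fixed 11 = 24
{A, B, C, D, E}: M1→D 3, M2→A 3, M3→D 5, M4→E 2. Service 13; fixed 23; total 36.
No other subset beats 20.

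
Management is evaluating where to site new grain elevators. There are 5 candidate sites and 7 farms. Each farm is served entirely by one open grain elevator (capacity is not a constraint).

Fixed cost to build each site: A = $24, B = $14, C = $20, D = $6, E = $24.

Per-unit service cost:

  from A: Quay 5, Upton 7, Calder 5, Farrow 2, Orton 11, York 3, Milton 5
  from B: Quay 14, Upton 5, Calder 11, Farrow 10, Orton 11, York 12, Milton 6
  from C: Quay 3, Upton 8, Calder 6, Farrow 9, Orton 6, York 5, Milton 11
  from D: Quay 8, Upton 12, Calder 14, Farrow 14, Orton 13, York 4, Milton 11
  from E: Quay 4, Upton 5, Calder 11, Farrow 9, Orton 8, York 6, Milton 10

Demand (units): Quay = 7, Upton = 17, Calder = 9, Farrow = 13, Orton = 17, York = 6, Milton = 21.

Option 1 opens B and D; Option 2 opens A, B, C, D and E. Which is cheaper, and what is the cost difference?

Option 2 is cheaper by 237.

Option 1: {B, D}: Quay→D 8·7=56, Upton→B 5·17=85, Calder→B 11·9=99, Farrow→B 10·13=130, Orton→B 11·17=187, York→D 4·6=24, Milton→B 6·21=126. Service 707; fixed 20; total 727.
Option 2: {A, B, C, D, E}: Quay→C 3·7=21, Upton→B 5·17=85, Calder→A 5·9=45, Farrow→A 2·13=26, Orton→C 6·17=102, York→A 3·6=18, Milton→A 5·21=105. Service 402; fixed 88; total 490.
Difference: |727 − 490| = 237.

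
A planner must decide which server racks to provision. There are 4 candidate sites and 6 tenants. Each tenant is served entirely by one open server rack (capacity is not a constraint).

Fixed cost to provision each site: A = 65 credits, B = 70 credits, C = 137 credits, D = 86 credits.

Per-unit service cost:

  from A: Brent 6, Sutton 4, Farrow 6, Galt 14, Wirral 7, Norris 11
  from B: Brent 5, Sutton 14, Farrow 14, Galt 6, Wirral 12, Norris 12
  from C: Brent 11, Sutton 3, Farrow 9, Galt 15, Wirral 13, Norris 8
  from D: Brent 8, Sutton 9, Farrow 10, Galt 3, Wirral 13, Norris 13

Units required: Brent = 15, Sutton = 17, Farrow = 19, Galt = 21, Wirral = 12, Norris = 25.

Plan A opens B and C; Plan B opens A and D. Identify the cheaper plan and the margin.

Plan A: {B, C}: Brent→B 5·15=75, Sutton→C 3·17=51, Farrow→C 9·19=171, Galt→B 6·21=126, Wirral→B 12·12=144, Norris→C 8·25=200. Service 767; fixed 207; total 974.
Plan B: {A, D}: Brent→A 6·15=90, Sutton→A 4·17=68, Farrow→A 6·19=114, Galt→D 3·21=63, Wirral→A 7·12=84, Norris→A 11·25=275. Service 694; fixed 151; total 845.
Difference: |974 − 845| = 129.

Plan B is cheaper by 129.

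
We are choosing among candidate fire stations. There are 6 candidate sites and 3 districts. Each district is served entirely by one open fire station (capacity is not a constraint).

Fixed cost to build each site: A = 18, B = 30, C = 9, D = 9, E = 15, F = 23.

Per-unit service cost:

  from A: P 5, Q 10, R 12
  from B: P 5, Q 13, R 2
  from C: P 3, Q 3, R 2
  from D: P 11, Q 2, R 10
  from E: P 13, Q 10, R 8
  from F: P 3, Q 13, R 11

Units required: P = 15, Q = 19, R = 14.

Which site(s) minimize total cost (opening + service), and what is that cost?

Open C and D; minimum total cost 129.

For any fixed open set, each district goes to its cheapest open site; total = fixed + service.
{C, D}: P→C 3·15=45, Q→D 2·19=38, R→C 2·14=28. Service 111; fixed 18; total 129.
{C}: service 130 + fixed 9 = 139
{C, D, E}: service 111 + fixed 33 = 144
{A, B, C, D, E, F}: P→C 3·15=45, Q→D 2·19=38, R→B 2·14=28. Service 111; fixed 104; total 215.
No other subset beats 129.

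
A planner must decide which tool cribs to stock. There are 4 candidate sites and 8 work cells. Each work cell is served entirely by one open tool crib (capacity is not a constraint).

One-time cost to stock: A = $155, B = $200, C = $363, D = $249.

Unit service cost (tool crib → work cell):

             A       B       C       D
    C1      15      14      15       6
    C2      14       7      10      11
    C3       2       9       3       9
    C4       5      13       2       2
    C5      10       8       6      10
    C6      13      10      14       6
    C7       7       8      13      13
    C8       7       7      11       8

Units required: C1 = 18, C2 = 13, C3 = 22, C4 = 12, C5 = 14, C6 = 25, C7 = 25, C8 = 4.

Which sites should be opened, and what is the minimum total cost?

For any fixed open set, each work cell goes to its cheapest open site; total = fixed + service.
{A, D}: C1→D 6·18=108, C2→D 11·13=143, C3→A 2·22=44, C4→D 2·12=24, C5→A 10·14=140, C6→D 6·25=150, C7→A 7·25=175, C8→A 7·4=28. Service 812; fixed 404; total 1216.
{A, B, D}: C1→D 6·18=108, C2→B 7·13=91, C3→A 2·22=44, C4→D 2·12=24, C5→B 8·14=112, C6→D 6·25=150, C7→A 7·25=175, C8→A 7·4=28. Service 732; fixed 604; total 1336.
{B, D}: C1→D 6·18=108, C2→B 7·13=91, C3→B 9·22=198, C4→D 2·12=24, C5→B 8·14=112, C6→D 6·25=150, C7→B 8·25=200, C8→B 7·4=28. Service 911; fixed 449; total 1360.
{A, B, C, D}: service 704 + fixed 967 = 1671
No other subset beats 1216.

Open A and D; minimum total cost 1216.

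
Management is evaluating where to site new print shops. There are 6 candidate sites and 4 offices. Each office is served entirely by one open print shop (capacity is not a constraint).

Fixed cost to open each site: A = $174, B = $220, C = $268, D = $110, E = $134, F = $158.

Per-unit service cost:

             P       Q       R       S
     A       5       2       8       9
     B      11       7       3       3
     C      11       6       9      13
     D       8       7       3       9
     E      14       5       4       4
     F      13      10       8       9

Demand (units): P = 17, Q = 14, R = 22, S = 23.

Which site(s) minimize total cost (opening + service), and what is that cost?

For any fixed open set, each office goes to its cheapest open site; total = fixed + service.
{A, E}: P→A 5·17=85, Q→A 2·14=28, R→E 4·22=88, S→E 4·23=92. Service 293; fixed 308; total 601.
{D, E}: service 364 + fixed 244 = 608
{D}: P→D 8·17=136, Q→D 7·14=98, R→D 3·22=66, S→D 9·23=207. Service 507; fixed 110; total 617.
{A, B, C, D, E, F}: P→A 5·17=85, Q→A 2·14=28, R→B 3·22=66, S→B 3·23=69. Service 248; fixed 1064; total 1312.
No other subset beats 601.

Open A and E; minimum total cost 601.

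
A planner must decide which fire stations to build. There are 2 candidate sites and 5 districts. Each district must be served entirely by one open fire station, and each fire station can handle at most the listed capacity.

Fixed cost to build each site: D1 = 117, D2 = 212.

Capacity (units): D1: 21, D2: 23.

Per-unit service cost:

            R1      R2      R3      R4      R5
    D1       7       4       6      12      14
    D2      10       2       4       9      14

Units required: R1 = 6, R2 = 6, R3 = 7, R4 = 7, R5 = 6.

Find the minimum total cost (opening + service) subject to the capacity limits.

Minimum total cost: 558

Open {D1, D2}: R1→D1 7·6=42, R2→D2 2·6=12, R3→D2 4·7=28, R4→D2 9·7=63, R5→D1 14·6=84.
Loads: D1 carries 12/21, D2 carries 20/23. Service 229; fixed 329; total 558.
Next best feasible plan costs 570.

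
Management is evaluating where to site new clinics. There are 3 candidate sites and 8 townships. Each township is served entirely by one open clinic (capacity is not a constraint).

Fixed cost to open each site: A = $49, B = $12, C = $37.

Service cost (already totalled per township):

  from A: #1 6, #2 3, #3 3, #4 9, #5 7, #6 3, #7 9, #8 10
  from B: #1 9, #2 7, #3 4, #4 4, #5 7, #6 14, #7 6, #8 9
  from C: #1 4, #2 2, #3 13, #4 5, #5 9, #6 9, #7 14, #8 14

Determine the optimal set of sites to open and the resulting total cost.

Open B only; minimum total cost 72.

For any fixed open set, each township goes to its cheapest open site; total = fixed + service.
{B}: #1→B 9, #2→B 7, #3→B 4, #4→B 4, #5→B 7, #6→B 14, #7→B 6, #8→B 9. Service 60; fixed 12; total 72.
{B, C}: #1→C 4, #2→C 2, #3→B 4, #4→B 4, #5→B 7, #6→C 9, #7→B 6, #8→B 9. Service 45; fixed 49; total 94.
{A}: #1→A 6, #2→A 3, #3→A 3, #4→A 9, #5→A 7, #6→A 3, #7→A 9, #8→A 10. Service 50; fixed 49; total 99.
{A, B, C}: service 38 + fixed 98 = 136
No other subset beats 72.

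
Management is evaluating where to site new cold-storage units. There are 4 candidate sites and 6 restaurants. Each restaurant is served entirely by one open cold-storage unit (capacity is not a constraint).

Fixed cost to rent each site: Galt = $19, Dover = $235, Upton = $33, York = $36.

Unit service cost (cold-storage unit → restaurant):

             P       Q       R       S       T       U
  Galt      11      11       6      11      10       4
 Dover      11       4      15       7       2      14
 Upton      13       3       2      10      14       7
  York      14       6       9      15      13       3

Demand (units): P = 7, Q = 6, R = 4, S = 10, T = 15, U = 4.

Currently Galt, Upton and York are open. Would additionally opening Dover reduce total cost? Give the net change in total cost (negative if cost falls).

No — net change +85 (cost rises by 85).

Current service cost with {Galt, Upton, York}: 365.
Adding Dover: each restaurant re-picks its cheapest; new service cost 215, saving 150.
Extra fixed cost: 235. Net change = 235 − 150 = 85.
(Totals: 453 → 538.)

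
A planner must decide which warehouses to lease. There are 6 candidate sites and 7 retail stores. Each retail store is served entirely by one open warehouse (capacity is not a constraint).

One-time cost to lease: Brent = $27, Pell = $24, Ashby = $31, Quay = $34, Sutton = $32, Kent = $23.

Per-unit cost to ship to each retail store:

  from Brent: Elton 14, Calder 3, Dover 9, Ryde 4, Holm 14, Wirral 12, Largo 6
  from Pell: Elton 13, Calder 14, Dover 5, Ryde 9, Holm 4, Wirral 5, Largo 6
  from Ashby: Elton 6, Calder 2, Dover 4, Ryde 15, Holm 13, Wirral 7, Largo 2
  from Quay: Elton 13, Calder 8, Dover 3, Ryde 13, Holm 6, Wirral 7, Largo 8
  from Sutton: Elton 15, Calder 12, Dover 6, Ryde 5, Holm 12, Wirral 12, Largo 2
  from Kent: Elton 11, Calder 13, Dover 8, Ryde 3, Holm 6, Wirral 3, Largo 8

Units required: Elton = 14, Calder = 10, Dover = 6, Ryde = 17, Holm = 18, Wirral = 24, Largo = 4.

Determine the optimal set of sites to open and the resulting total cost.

Open Pell, Ashby and Kent; minimum total cost 409.

For any fixed open set, each retail store goes to its cheapest open site; total = fixed + service.
{Pell, Ashby, Kent}: Elton→Ashby 6·14=84, Calder→Ashby 2·10=20, Dover→Ashby 4·6=24, Ryde→Kent 3·17=51, Holm→Pell 4·18=72, Wirral→Kent 3·24=72, Largo→Ashby 2·4=8. Service 331; fixed 78; total 409.
{Ashby, Kent}: service 367 + fixed 54 = 421
{Brent, Pell, Ashby, Kent}: service 331 + fixed 105 = 436
{Brent, Pell, Ashby, Quay, Sutton, Kent}: service 325 + fixed 171 = 496
No other subset beats 409.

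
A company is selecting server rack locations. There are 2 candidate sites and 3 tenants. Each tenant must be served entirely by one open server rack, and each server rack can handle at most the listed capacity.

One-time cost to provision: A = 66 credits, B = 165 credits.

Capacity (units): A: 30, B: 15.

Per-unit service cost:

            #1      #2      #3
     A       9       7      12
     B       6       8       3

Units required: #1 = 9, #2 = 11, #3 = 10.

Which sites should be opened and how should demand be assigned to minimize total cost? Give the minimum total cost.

Open {A}: #1→A 9·9=81, #2→A 7·11=77, #3→A 12·10=120.
Loads: A carries 30/30. Service 278; fixed 66; total 344.
Next best feasible plan costs 419.

Minimum total cost: 344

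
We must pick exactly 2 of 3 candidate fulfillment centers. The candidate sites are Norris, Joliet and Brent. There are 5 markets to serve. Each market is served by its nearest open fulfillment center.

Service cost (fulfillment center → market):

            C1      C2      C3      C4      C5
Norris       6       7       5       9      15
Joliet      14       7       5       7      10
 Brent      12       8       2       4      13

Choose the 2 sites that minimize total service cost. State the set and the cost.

With exactly 2 open, each market uses its cheapest among the chosen.
{Norris, Brent}: C1→Norris 6, C2→Norris 7, C3→Brent 2, C4→Brent 4, C5→Brent 13. Service cost 32.
{Norris, Joliet}: service cost 35
{Joliet, Brent}: service cost 35
Among all 3 size-2 choices, {Norris, Brent} is lowest.

Choose Norris and Brent; total service cost 32.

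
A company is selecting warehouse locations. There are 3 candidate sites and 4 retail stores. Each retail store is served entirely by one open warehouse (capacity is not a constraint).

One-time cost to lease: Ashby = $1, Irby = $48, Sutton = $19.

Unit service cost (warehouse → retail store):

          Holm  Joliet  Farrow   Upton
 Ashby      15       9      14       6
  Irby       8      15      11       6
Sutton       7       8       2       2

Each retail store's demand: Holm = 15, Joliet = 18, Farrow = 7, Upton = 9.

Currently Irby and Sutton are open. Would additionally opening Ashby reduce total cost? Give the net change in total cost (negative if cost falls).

Current service cost with {Irby, Sutton}: 281.
Adding Ashby: each retail store re-picks its cheapest; new service cost 281, saving 0.
Extra fixed cost: 1. Net change = 1 − 0 = 1.
(Totals: 348 → 349.)

No — net change +1 (cost rises by 1).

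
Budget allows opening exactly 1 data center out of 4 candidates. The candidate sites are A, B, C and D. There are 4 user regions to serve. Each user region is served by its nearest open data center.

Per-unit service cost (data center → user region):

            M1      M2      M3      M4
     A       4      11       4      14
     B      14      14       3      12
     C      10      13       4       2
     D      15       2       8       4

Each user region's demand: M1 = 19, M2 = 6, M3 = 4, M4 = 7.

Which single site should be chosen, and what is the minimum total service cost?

With exactly 1 open, each user region uses its cheapest among the chosen.
{A}: M1→A 4·19=76, M2→A 11·6=66, M3→A 4·4=16, M4→A 14·7=98. Service cost 256.
{C}: service cost 298
{D}: service cost 357
Among all 4 size-1 choices, {A} is lowest.

Choose A only; total service cost 256.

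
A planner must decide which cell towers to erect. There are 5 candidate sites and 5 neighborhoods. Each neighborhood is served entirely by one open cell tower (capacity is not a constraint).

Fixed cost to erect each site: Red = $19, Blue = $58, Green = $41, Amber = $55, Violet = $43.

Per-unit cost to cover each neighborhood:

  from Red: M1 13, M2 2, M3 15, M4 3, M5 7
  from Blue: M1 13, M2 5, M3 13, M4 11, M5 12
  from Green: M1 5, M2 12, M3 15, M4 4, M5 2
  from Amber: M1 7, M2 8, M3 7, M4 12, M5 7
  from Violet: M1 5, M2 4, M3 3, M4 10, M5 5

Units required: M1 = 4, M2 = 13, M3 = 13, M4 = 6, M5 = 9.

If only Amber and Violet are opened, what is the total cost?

Each neighborhood is assigned to its cheapest site among the open ones.
{Amber, Violet}: M1→Violet 5·4=20, M2→Violet 4·13=52, M3→Violet 3·13=39, M4→Violet 10·6=60, M5→Violet 5·9=45. Service 216; fixed 98; total 314.

Total cost: 314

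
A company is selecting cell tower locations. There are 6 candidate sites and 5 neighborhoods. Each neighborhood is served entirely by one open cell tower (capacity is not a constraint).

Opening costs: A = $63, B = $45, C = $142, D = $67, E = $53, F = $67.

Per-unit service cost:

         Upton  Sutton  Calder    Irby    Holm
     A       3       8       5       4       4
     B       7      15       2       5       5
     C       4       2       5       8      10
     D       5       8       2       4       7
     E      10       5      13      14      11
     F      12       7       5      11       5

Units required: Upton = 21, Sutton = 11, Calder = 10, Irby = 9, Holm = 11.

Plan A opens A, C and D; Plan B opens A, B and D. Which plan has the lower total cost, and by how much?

Plan A: {A, C, D}: Upton→A 3·21=63, Sutton→C 2·11=22, Calder→D 2·10=20, Irby→A 4·9=36, Holm→A 4·11=44. Service 185; fixed 272; total 457.
Plan B: {A, B, D}: Upton→A 3·21=63, Sutton→A 8·11=88, Calder→B 2·10=20, Irby→A 4·9=36, Holm→A 4·11=44. Service 251; fixed 175; total 426.
Difference: |457 − 426| = 31.

Plan B is cheaper by 31.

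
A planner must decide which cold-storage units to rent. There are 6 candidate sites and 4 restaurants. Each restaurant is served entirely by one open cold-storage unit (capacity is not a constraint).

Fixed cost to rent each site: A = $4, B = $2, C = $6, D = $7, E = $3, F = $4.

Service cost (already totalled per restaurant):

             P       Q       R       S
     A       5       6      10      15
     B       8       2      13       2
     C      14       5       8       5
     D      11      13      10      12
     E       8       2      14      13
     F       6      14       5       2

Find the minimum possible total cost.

Minimum total cost: 21

For any fixed open set, each restaurant goes to its cheapest open site; total = fixed + service.
{B, F}: P→F 6, Q→B 2, R→F 5, S→B 2. Service 15; fixed 6; total 21.
{E, F}: P→F 6, Q→E 2, R→F 5, S→F 2. Service 15; fixed 7; total 22.
{A, B, F}: service 14 + fixed 10 = 24
{A, B, C, D, E, F}: service 14 + fixed 26 = 40
No other subset beats 21.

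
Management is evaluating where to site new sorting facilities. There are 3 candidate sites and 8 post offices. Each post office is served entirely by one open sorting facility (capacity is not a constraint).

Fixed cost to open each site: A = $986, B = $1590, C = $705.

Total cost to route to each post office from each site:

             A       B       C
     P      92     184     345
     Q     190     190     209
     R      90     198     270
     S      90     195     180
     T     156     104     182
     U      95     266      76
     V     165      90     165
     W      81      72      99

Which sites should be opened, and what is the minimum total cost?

For any fixed open set, each post office goes to its cheapest open site; total = fixed + service.
{A}: P→A 92, Q→A 190, R→A 90, S→A 90, T→A 156, U→A 95, V→A 165, W→A 81. Service 959; fixed 986; total 1945.
{C}: P→C 345, Q→C 209, R→C 270, S→C 180, T→C 182, U→C 76, V→C 165, W→C 99. Service 1526; fixed 705; total 2231.
{A, C}: P→A 92, Q→A 190, R→A 90, S→A 90, T→A 156, U→C 76, V→A 165, W→A 81. Service 940; fixed 1691; total 2631.
{A, B, C}: service 804 + fixed 3281 = 4085
(All 7 nonempty subsets were checked; A only is lowest.)

Open A only; minimum total cost 1945.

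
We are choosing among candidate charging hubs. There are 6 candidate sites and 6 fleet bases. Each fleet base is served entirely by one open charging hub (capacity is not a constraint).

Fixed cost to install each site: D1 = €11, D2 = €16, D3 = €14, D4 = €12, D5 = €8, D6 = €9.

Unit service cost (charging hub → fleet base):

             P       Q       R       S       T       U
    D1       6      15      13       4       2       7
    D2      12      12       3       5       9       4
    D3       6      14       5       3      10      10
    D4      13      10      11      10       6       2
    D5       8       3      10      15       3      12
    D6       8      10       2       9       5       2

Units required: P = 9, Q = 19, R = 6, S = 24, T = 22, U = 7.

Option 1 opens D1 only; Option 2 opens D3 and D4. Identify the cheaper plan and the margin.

Option 2 is cheaper by 99.

Option 1: {D1}: P→D1 6·9=54, Q→D1 15·19=285, R→D1 13·6=78, S→D1 4·24=96, T→D1 2·22=44, U→D1 7·7=49. Service 606; fixed 11; total 617.
Option 2: {D3, D4}: P→D3 6·9=54, Q→D4 10·19=190, R→D3 5·6=30, S→D3 3·24=72, T→D4 6·22=132, U→D4 2·7=14. Service 492; fixed 26; total 518.
Difference: |617 − 518| = 99.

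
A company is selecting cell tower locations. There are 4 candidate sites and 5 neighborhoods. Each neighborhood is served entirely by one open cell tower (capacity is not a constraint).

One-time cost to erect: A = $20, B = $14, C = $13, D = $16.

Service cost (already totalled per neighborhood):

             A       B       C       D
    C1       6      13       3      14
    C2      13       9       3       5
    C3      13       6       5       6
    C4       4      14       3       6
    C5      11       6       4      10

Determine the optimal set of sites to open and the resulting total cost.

For any fixed open set, each neighborhood goes to its cheapest open site; total = fixed + service.
{C}: C1→C 3, C2→C 3, C3→C 5, C4→C 3, C5→C 4. Service 18; fixed 13; total 31.
{B, C}: service 18 + fixed 27 = 45
{C, D}: C1→C 3, C2→C 3, C3→C 5, C4→C 3, C5→C 4. Service 18; fixed 29; total 47.
{A, B, C, D}: C1→C 3, C2→C 3, C3→C 5, C4→C 3, C5→C 4. Service 18; fixed 63; total 81.
No other subset beats 31.

Open C only; minimum total cost 31.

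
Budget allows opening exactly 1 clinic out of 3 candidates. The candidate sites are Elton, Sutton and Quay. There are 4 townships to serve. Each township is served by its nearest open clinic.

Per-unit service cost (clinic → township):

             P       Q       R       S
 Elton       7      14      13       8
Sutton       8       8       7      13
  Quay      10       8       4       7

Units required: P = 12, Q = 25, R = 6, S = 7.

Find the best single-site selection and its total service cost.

Choose Quay only; total service cost 393.

With exactly 1 open, each township uses its cheapest among the chosen.
{Quay}: P→Quay 10·12=120, Q→Quay 8·25=200, R→Quay 4·6=24, S→Quay 7·7=49. Service cost 393.
{Sutton}: service cost 429
{Elton}: service cost 568
Among all 3 size-1 choices, {Quay} is lowest.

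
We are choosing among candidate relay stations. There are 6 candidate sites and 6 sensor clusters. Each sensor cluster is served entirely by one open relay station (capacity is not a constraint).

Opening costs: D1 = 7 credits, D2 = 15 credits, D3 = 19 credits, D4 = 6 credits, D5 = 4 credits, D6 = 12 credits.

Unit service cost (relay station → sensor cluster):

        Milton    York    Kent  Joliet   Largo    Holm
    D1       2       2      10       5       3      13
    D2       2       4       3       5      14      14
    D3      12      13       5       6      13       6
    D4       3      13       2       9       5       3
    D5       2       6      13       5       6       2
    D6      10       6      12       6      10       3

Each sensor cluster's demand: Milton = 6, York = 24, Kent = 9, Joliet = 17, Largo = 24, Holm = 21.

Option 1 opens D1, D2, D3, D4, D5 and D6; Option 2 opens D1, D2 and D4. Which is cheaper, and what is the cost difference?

Option 2 is cheaper by 14.

Option 1: {D1, D2, D3, D4, D5, D6}: Milton→D1 2·6=12, York→D1 2·24=48, Kent→D4 2·9=18, Joliet→D1 5·17=85, Largo→D1 3·24=72, Holm→D5 2·21=42. Service 277; fixed 63; total 340.
Option 2: {D1, D2, D4}: Milton→D1 2·6=12, York→D1 2·24=48, Kent→D4 2·9=18, Joliet→D1 5·17=85, Largo→D1 3·24=72, Holm→D4 3·21=63. Service 298; fixed 28; total 326.
Difference: |340 − 326| = 14.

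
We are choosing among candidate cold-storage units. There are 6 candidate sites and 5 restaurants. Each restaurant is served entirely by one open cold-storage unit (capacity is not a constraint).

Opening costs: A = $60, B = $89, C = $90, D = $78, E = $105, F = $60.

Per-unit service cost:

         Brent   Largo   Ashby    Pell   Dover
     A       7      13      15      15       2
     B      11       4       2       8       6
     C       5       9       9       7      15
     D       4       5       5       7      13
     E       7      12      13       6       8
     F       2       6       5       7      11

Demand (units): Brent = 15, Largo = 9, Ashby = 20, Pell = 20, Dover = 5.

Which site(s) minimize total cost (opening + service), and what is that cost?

For any fixed open set, each restaurant goes to its cheapest open site; total = fixed + service.
{B, F}: Brent→F 2·15=30, Largo→B 4·9=36, Ashby→B 2·20=40, Pell→F 7·20=140, Dover→B 6·5=30. Service 276; fixed 149; total 425.
{F}: Brent→F 2·15=30, Largo→F 6·9=54, Ashby→F 5·20=100, Pell→F 7·20=140, Dover→F 11·5=55. Service 379; fixed 60; total 439.
{A, F}: Brent→F 2·15=30, Largo→F 6·9=54, Ashby→F 5·20=100, Pell→F 7·20=140, Dover→A 2·5=10. Service 334; fixed 120; total 454.
{A, B, C, D, E, F}: service 236 + fixed 482 = 718
No other subset beats 425.

Open B and F; minimum total cost 425.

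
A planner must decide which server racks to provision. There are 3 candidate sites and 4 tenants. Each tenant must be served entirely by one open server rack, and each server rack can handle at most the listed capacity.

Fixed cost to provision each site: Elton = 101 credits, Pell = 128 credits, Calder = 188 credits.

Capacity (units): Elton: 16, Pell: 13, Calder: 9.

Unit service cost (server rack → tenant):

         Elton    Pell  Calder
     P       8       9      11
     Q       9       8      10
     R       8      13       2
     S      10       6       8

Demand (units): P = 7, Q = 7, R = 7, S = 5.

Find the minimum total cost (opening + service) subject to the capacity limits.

Minimum total cost: 427

Open {Elton, Pell}: P→Elton 8·7=56, Q→Pell 8·7=56, R→Elton 8·7=56, S→Pell 6·5=30.
Loads: Elton carries 14/16, Pell carries 12/13. Service 198; fixed 229; total 427.
Next best feasible plan costs 441.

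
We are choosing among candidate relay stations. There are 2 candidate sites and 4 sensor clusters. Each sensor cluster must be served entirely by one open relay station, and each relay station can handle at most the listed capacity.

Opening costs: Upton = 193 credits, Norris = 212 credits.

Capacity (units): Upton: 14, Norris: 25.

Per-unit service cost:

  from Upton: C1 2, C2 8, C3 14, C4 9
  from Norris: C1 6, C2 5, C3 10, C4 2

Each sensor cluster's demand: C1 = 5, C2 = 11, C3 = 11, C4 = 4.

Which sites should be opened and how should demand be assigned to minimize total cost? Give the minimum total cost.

Minimum total cost: 616

Open {Upton, Norris}: C1→Upton 2·5=10, C2→Norris 5·11=55, C3→Norris 10·11=110, C4→Upton 9·4=36.
Loads: Upton carries 9/14, Norris carries 22/25. Service 211; fixed 405; total 616.
Next best feasible plan costs 641.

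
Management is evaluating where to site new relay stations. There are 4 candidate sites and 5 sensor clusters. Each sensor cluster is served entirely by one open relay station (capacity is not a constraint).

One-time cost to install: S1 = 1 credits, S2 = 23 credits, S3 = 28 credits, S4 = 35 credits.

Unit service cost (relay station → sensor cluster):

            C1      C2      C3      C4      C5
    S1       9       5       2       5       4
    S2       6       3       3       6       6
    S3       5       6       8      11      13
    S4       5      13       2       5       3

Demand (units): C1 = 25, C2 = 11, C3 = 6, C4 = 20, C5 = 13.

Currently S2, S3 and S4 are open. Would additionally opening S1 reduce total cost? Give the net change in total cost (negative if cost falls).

No — net change +1 (cost rises by 1).

Current service cost with {S2, S3, S4}: 309.
Adding S1: each sensor cluster re-picks its cheapest; new service cost 309, saving 0.
Extra fixed cost: 1. Net change = 1 − 0 = 1.
(Totals: 395 → 396.)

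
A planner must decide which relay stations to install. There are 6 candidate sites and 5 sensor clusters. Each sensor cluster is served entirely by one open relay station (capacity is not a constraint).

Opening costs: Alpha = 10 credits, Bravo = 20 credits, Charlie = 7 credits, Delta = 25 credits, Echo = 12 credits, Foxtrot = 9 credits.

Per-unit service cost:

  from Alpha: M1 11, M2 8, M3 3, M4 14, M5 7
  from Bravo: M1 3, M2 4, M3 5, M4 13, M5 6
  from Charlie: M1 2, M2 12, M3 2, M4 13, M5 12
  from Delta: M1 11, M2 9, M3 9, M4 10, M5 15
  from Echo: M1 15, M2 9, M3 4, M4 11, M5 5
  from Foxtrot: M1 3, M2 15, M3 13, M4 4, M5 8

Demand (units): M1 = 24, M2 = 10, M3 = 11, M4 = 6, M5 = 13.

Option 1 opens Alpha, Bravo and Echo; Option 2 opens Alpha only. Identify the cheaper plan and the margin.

Option 1 is cheaper by 244.

Option 1: {Alpha, Bravo, Echo}: M1→Bravo 3·24=72, M2→Bravo 4·10=40, M3→Alpha 3·11=33, M4→Echo 11·6=66, M5→Echo 5·13=65. Service 276; fixed 42; total 318.
Option 2: {Alpha}: M1→Alpha 11·24=264, M2→Alpha 8·10=80, M3→Alpha 3·11=33, M4→Alpha 14·6=84, M5→Alpha 7·13=91. Service 552; fixed 10; total 562.
Difference: |318 − 562| = 244.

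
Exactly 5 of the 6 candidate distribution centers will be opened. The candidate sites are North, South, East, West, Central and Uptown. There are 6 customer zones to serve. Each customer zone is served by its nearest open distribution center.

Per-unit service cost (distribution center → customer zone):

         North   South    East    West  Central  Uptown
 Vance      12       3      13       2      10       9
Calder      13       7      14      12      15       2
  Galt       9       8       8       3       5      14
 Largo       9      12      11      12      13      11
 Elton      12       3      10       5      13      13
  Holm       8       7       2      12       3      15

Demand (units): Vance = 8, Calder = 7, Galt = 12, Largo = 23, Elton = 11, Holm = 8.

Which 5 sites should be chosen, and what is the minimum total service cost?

Choose North, South, East, West and Uptown; total service cost 322.

With exactly 5 open, each customer zone uses its cheapest among the chosen.
{North, South, East, West, Uptown}: Vance→West 2·8=16, Calder→Uptown 2·7=14, Galt→West 3·12=36, Largo→North 9·23=207, Elton→South 3·11=33, Holm→East 2·8=16. Service cost 322.
{North, South, West, Central, Uptown}: service cost 330
{North, East, West, Central, Uptown}: service cost 344
Among all 6 size-5 choices, {North, South, East, West, Uptown} is lowest.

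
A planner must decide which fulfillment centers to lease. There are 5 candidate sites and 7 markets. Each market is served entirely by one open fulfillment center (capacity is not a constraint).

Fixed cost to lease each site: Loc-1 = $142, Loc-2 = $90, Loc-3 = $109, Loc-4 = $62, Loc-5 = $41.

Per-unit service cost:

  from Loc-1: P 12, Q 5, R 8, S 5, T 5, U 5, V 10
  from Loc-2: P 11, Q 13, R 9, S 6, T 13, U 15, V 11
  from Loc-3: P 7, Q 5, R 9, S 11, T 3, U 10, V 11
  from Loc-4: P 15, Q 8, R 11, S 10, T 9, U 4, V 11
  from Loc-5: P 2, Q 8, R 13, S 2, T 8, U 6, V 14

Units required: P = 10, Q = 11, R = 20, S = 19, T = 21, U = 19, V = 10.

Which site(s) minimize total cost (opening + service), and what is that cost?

Open Loc-3 and Loc-5; minimum total cost 730.

For any fixed open set, each market goes to its cheapest open site; total = fixed + service.
{Loc-3, Loc-5}: P→Loc-5 2·10=20, Q→Loc-3 5·11=55, R→Loc-3 9·20=180, S→Loc-5 2·19=38, T→Loc-3 3·21=63, U→Loc-5 6·19=114, V→Loc-3 11·10=110. Service 580; fixed 150; total 730.
{Loc-3, Loc-4, Loc-5}: service 542 + fixed 212 = 754
{Loc-1, Loc-5}: P→Loc-5 2·10=20, Q→Loc-1 5·11=55, R→Loc-1 8·20=160, S→Loc-5 2·19=38, T→Loc-1 5·21=105, U→Loc-1 5·19=95, V→Loc-1 10·10=100. Service 573; fixed 183; total 756.
{Loc-1, Loc-2, Loc-3, Loc-4, Loc-5}: service 512 + fixed 444 = 956
No other subset beats 730.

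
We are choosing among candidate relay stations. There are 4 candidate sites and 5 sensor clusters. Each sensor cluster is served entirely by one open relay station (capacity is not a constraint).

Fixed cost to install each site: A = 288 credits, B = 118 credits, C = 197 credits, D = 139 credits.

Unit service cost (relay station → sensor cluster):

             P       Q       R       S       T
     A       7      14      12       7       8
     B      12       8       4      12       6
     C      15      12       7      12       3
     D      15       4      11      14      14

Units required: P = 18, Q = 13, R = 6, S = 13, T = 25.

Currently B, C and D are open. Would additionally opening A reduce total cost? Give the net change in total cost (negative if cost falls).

No — net change +133 (cost rises by 133).

Current service cost with {B, C, D}: 523.
Adding A: each sensor cluster re-picks its cheapest; new service cost 368, saving 155.
Extra fixed cost: 288. Net change = 288 − 155 = 133.
(Totals: 977 → 1110.)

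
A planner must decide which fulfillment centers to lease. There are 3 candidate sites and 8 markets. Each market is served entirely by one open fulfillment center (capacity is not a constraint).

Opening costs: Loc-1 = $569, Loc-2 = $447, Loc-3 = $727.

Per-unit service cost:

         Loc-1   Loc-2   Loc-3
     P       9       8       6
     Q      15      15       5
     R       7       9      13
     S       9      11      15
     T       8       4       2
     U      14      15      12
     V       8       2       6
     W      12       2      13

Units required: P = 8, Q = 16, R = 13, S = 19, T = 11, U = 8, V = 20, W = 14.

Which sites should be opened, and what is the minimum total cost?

For any fixed open set, each market goes to its cheapest open site; total = fixed + service.
{Loc-2}: P→Loc-2 8·8=64, Q→Loc-2 15·16=240, R→Loc-2 9·13=117, S→Loc-2 11·19=209, T→Loc-2 4·11=44, U→Loc-2 15·8=120, V→Loc-2 2·20=40, W→Loc-2 2·14=28. Service 862; fixed 447; total 1309.
{Loc-1}: P→Loc-1 9·8=72, Q→Loc-1 15·16=240, R→Loc-1 7·13=91, S→Loc-1 9·19=171, T→Loc-1 8·11=88, U→Loc-1 14·8=112, V→Loc-1 8·20=160, W→Loc-1 12·14=168. Service 1102; fixed 569; total 1671.
{Loc-3}: P→Loc-3 6·8=48, Q→Loc-3 5·16=80, R→Loc-3 13·13=169, S→Loc-3 15·19=285, T→Loc-3 2·11=22, U→Loc-3 12·8=96, V→Loc-3 6·20=120, W→Loc-3 13·14=182. Service 1002; fixed 727; total 1729.
{Loc-1, Loc-2, Loc-3}: P→Loc-3 6·8=48, Q→Loc-3 5·16=80, R→Loc-1 7·13=91, S→Loc-1 9·19=171, T→Loc-3 2·11=22, U→Loc-3 12·8=96, V→Loc-2 2·20=40, W→Loc-2 2·14=28. Service 576; fixed 1743; total 2319.
No other subset beats 1309.

Open Loc-2 only; minimum total cost 1309.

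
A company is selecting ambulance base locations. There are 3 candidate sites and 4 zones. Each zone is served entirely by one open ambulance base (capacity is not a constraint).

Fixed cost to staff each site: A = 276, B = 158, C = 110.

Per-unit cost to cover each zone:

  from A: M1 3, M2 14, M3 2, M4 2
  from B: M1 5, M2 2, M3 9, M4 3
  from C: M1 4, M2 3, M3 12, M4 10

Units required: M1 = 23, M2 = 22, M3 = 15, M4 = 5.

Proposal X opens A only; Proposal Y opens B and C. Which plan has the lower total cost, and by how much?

Proposal Y is cheaper by 139.

Proposal X: {A}: M1→A 3·23=69, M2→A 14·22=308, M3→A 2·15=30, M4→A 2·5=10. Service 417; fixed 276; total 693.
Proposal Y: {B, C}: M1→C 4·23=92, M2→B 2·22=44, M3→B 9·15=135, M4→B 3·5=15. Service 286; fixed 268; total 554.
Difference: |693 − 554| = 139.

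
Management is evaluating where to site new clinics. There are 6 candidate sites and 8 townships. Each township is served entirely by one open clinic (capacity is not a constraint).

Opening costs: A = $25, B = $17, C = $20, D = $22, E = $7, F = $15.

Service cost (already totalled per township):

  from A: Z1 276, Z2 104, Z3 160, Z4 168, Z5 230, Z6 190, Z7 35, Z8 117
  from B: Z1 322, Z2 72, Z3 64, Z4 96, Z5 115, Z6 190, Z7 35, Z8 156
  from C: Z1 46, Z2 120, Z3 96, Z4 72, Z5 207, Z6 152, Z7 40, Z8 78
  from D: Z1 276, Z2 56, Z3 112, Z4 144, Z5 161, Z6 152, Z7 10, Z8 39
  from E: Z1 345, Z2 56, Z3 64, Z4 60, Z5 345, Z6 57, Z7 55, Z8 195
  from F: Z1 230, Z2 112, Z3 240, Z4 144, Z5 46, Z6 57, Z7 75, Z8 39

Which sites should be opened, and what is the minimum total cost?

Open C, D, E and F; minimum total cost 442.

For any fixed open set, each township goes to its cheapest open site; total = fixed + service.
{C, D, E, F}: Z1→C 46, Z2→D 56, Z3→E 64, Z4→E 60, Z5→F 46, Z6→E 57, Z7→D 10, Z8→D 39. Service 378; fixed 64; total 442.
{C, E, F}: service 408 + fixed 42 = 450
{B, C, D, E, F}: service 378 + fixed 81 = 459
{A, B, C, D, E, F}: service 378 + fixed 106 = 484
No other subset beats 442.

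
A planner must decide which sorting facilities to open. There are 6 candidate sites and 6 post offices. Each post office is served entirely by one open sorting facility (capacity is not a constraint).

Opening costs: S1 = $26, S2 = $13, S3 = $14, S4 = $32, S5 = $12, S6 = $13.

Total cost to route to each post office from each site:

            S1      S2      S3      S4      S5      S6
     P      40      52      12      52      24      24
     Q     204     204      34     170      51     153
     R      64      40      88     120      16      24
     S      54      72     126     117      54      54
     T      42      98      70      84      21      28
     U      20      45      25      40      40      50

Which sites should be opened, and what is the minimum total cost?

For any fixed open set, each post office goes to its cheapest open site; total = fixed + service.
{S3, S5}: P→S3 12, Q→S3 34, R→S5 16, S→S5 54, T→S5 21, U→S3 25. Service 162; fixed 26; total 188.
{S2, S3, S5}: service 162 + fixed 39 = 201
{S3, S5, S6}: service 162 + fixed 39 = 201
{S1, S2, S3, S4, S5, S6}: P→S3 12, Q→S3 34, R→S5 16, S→S1 54, T→S5 21, U→S1 20. Service 157; fixed 110; total 267.
No other subset beats 188.

Open S3 and S5; minimum total cost 188.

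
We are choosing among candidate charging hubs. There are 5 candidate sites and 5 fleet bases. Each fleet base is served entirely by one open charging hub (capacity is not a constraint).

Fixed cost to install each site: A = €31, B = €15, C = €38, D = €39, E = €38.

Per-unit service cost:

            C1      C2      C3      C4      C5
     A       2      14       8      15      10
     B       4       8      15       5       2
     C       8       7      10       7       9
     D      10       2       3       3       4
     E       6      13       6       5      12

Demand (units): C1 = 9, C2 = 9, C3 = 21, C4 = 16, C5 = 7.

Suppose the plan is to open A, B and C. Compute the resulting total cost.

Total cost: 427

Each fleet base is assigned to its cheapest site among the open ones.
{A, B, C}: C1→A 2·9=18, C2→C 7·9=63, C3→A 8·21=168, C4→B 5·16=80, C5→B 2·7=14. Service 343; fixed 84; total 427.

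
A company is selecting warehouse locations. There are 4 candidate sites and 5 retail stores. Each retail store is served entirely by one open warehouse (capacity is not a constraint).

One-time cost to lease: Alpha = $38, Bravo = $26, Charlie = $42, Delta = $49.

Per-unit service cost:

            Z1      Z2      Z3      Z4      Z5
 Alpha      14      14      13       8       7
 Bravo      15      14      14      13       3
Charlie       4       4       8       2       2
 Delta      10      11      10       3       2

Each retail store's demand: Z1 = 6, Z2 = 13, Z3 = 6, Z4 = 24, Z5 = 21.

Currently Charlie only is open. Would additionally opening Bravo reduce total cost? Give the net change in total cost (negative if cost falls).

Current service cost with {Charlie}: 214.
Adding Bravo: each retail store re-picks its cheapest; new service cost 214, saving 0.
Extra fixed cost: 26. Net change = 26 − 0 = 26.
(Totals: 256 → 282.)

No — net change +26 (cost rises by 26).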